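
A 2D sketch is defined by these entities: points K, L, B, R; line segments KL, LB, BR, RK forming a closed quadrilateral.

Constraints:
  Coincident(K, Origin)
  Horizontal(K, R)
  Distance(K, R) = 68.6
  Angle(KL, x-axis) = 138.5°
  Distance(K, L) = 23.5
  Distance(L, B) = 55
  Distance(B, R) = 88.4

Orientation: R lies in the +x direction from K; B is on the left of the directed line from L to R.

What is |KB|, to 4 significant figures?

64.78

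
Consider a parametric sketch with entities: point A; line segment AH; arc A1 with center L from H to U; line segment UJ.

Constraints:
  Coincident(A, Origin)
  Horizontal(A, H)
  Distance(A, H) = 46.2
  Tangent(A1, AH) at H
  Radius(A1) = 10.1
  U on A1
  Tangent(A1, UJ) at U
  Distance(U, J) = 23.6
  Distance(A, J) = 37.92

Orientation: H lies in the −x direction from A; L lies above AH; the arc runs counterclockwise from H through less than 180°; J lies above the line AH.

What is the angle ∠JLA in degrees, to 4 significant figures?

53.11°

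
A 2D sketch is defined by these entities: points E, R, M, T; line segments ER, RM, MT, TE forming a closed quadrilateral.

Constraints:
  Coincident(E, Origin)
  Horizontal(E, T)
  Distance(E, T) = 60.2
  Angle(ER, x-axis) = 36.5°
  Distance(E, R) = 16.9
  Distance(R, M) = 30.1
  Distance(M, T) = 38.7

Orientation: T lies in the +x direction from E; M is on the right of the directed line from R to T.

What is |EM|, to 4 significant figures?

31.09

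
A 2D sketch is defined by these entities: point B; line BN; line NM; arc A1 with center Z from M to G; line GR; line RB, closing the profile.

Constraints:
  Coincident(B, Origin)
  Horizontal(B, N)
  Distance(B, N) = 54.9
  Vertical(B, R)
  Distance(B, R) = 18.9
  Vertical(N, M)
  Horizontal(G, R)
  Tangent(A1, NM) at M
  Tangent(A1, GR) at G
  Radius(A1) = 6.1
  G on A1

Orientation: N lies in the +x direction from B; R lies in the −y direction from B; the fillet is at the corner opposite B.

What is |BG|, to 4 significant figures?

52.33

The virtual corner opposite B is at (54.90, -18.90). Since A1 is tangent to NM there, ZM ⟂ NM and the tangent condition forces ZG to be normal to GR, with radius 6.1, so the center Z sits 6.1 in from both sides at Z = (48.80, -12.80). That places the tangent points at M = (54.90, -12.80) on NM and G = (48.80, -18.90) on GR. Then |BG| = |G − B| = 52.33.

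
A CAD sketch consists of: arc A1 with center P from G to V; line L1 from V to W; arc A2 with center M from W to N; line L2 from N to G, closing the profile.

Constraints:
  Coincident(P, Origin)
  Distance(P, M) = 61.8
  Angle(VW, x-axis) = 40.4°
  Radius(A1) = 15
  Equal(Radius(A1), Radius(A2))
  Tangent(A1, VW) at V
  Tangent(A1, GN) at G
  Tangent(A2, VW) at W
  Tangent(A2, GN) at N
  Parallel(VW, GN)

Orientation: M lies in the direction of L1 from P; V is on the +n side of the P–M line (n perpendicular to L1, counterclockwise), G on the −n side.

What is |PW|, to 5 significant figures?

63.594

Tangency of A1 to both parallel lines with radius 15.0 puts V and G at P ± 15.0·n: V = (-9.7218, 11.423), G = (9.7218, -11.423). Equal radii place W and N the same way about M: W = M + 15.0·n = (37.341, 51.477), N = M − 15.0·n = (56.785, 28.631). Then |PW| = |W − P| = 63.594.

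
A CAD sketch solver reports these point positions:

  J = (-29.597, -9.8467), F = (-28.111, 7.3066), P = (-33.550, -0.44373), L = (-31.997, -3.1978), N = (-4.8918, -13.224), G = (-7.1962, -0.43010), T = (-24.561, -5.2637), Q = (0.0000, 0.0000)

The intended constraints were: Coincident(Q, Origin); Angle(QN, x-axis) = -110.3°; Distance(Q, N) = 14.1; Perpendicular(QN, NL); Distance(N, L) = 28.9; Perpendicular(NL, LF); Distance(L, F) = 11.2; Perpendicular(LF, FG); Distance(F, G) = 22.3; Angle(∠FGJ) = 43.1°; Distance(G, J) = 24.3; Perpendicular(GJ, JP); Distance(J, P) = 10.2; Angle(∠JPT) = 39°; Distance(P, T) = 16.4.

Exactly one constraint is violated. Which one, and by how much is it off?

Distance(P, T) = 16.4 — off by 6.20.

Q = (0.00, 0.00) ✓; QN at -110.3° ✓; |QN| = 14.10 ✓; ∠(QN, NL) = 90.00° ✓; |NL| = 28.90 ✓; ∠(NL, LF) = 90.00° ✓; |LF| = 11.20 ✓; ∠(LF, FG) = 90.00° ✓; |FG| = 22.30 ✓; ∠FGJ = 43.10° ✓; |GJ| = 24.30 ✓; ∠(GJ, JP) = 90.00° ✓; |JP| = 10.20 ✓; ∠JPT = 39.00° ✓; |PT| = 10.20 ✗.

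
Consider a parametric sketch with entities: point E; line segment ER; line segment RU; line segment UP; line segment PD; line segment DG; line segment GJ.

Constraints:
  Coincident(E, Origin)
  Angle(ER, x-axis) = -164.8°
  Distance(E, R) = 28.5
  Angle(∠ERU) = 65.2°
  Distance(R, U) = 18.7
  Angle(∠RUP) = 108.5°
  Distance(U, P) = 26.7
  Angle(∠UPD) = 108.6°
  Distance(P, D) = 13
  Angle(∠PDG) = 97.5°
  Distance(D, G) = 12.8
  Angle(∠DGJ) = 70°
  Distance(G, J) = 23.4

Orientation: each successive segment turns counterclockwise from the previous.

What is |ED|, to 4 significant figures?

8.756

E is at the origin; ER runs at -164.8° with length 28.5, so R = (-27.50, -7.472). ∠ERU = 65.2° gives RU at -50.00° from the x-axis; with |RU| = 18.7, U = (-15.48, -21.80). ∠RUP = 108.5° gives UP at 21.50° from the x-axis; with |UP| = 26.7, P = (9.359, -12.01). ∠UPD = 108.6° gives PD at 92.90° from the x-axis; with |PD| = 13.0, D = (8.702, 0.9715). Then |ED| = |D − E| = 8.756.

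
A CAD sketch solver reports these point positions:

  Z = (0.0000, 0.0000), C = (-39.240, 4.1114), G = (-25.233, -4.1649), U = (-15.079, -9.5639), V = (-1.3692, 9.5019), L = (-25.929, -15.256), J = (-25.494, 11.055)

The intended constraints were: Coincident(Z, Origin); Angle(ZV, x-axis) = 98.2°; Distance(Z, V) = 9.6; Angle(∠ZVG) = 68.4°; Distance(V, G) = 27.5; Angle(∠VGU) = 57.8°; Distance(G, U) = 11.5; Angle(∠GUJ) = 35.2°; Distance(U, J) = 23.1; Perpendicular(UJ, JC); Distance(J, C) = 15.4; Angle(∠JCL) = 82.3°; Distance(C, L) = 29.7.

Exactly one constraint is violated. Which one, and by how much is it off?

Distance(C, L) = 29.7 — off by 6.20.

Z = (0.00, 0.00) ✓; ZV at 98.20° ✓; |ZV| = 9.600 ✓; ∠ZVG = 68.40° ✓; |VG| = 27.50 ✓; ∠VGU = 57.80° ✓; |GU| = 11.50 ✓; ∠GUJ = 35.20° ✓; |UJ| = 23.10 ✓; ∠(UJ, JC) = 90.00° ✓; |JC| = 15.40 ✓; ∠JCL = 82.30° ✓; |CL| = 23.50 ✗.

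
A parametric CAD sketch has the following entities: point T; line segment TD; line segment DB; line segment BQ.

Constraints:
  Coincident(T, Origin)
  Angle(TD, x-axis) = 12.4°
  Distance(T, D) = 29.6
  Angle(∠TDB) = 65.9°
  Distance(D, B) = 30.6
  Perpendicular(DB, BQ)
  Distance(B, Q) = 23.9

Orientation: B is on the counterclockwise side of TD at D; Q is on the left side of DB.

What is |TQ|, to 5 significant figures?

18.774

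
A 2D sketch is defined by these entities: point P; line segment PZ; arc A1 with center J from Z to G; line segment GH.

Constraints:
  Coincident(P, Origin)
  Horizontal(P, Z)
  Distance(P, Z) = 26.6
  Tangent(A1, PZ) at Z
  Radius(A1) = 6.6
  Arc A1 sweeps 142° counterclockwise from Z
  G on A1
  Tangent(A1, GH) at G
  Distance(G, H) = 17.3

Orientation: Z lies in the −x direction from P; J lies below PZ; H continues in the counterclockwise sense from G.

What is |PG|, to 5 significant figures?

32.856

The tangent condition forces JZ to be normal to PZ, so J = Z + (0, -6.6) = (-26.600, -6.6000). On A1, Z sits at bearing 90° from J; a 142° counterclockwise sweep puts G at bearing 232°, so G = J + 6.6·(cos 232°, sin 232°) = (-30.663, -11.801). Then |PG| = |G − P| = 32.856.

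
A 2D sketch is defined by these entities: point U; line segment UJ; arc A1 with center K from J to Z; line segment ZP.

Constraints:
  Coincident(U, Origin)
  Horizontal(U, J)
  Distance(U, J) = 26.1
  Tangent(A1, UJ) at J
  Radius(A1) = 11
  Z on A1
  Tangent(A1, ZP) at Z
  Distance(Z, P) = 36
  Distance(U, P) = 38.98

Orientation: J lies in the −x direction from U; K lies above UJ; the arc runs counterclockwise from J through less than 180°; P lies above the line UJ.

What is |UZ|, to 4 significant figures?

17.34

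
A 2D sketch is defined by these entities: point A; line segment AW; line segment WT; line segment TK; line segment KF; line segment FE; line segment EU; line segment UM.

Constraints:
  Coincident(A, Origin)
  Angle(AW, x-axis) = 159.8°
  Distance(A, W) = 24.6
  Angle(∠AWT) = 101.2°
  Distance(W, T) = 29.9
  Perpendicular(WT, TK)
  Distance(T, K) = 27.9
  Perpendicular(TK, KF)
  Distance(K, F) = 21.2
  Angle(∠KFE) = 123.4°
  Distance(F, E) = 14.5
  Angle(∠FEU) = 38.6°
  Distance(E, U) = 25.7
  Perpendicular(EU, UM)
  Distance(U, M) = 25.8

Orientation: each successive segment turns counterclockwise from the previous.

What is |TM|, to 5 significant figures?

49.920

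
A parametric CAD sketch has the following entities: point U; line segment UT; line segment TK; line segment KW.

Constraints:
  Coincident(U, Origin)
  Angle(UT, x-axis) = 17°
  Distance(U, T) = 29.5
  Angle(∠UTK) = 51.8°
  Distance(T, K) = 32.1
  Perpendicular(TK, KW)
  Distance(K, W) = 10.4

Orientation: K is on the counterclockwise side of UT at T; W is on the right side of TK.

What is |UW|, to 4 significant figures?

36.33

U is at the origin; UT runs at 17.0° with length 29.5, so T = 29.5·(cos 17.0°, sin 17.0°) = (28.21, 8.625). ∠UTK = 51.8°, so TK runs at 17.0° + (180° − 51.8°) = 145.2° from the x-axis; with |TK| = 32.1, K = T + 32.1·(cos 145.2°, sin 145.2°) = (1.852, 26.94). TK is perpendicular to KW; with |KW| = 10.4 on the right of TK, W = K + 10.4·(0.5707, 0.8211) = (7.788, 35.48). Then |UW| = |W − U| = 36.33.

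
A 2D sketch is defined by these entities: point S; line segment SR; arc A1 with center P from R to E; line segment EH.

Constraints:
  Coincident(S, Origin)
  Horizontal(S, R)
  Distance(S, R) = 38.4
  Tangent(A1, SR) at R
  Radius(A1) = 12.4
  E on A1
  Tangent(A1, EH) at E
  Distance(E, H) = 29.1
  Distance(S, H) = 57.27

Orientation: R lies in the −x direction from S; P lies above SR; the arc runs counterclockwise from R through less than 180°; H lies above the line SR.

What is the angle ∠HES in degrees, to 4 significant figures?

141.8°

Checks: S.y = 0.00, R.y = 0.00 ✓; |PE| = 12.40 ✓; ∠(PE, EH) = 90.00° ✓; |EH| = 29.10 ✓; |SH| = 57.27 ✓.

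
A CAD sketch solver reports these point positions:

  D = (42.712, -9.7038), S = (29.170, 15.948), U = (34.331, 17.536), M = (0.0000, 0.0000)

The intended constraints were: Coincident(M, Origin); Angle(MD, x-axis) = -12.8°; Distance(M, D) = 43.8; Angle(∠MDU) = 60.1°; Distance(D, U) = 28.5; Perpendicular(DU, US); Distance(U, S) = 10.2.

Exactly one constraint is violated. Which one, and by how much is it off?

Distance(U, S) = 10.2 — off by 4.80.

M = (0.00, 0.00) ✓; MD at -12.80° ✓; |MD| = 43.80 ✓; ∠MDU = 60.10° ✓; |DU| = 28.50 ✓; ∠(DU, US) = 90.00° ✓; |US| = 5.400 ✗.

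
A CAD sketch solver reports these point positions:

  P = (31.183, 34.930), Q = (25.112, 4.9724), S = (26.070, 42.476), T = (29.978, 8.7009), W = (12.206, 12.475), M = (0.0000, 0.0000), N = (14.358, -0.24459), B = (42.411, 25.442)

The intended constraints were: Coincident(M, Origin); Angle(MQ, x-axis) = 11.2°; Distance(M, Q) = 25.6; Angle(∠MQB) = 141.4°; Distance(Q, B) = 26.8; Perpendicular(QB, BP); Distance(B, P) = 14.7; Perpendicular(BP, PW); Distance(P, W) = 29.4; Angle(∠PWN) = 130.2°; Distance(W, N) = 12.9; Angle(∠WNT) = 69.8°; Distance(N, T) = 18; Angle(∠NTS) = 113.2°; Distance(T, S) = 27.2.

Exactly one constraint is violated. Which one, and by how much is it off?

Distance(T, S) = 27.2 — off by 6.80.

M = (0.00, 0.00) ✓; MQ at 11.20° ✓; |MQ| = 25.60 ✓; ∠MQB = 141.4° ✓; |QB| = 26.80 ✓; ∠(QB, BP) = 90.00° ✓; |BP| = 14.70 ✓; ∠(BP, PW) = 90.00° ✓; |PW| = 29.40 ✓; ∠PWN = 130.2° ✓; |WN| = 12.90 ✓; ∠WNT = 69.80° ✓; |NT| = 18.00 ✓; ∠NTS = 113.2° ✓; |TS| = 34.00 ✗.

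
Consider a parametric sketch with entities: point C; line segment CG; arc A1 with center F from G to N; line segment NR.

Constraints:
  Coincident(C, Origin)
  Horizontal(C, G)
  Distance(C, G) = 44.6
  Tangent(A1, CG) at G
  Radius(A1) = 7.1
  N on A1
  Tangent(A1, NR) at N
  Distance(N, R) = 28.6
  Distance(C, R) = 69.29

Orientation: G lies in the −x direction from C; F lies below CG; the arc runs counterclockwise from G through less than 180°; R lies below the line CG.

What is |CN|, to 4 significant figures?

51.36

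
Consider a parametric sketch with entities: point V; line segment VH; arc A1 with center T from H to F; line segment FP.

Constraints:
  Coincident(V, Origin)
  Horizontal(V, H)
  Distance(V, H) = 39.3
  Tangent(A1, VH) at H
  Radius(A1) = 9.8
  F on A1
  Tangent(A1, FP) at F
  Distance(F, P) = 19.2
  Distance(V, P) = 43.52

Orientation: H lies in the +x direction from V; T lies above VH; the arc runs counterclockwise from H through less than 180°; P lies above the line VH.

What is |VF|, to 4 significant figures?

48.94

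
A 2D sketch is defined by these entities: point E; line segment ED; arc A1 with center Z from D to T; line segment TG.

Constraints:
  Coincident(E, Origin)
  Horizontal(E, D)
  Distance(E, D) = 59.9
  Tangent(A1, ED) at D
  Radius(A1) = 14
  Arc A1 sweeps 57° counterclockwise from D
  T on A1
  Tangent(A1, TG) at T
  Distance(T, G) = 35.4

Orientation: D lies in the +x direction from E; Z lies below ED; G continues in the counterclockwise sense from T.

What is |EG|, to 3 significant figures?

46.2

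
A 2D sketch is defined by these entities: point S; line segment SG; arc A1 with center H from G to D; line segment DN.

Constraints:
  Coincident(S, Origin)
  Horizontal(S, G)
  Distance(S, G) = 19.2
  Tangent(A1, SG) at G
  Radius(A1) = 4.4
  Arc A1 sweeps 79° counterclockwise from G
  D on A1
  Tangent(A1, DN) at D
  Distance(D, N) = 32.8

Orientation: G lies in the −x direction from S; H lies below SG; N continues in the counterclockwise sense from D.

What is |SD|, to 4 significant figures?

23.79

The tangent condition forces HG to be normal to SG, so H = G + (0, -4.4) = (-19.20, -4.400). On A1, G sits at bearing 90° from H; a 79° counterclockwise sweep puts D at bearing 169°, so D = H + 4.4·(cos 169°, sin 169°) = (-23.52, -3.560). Then |SD| = |D − S| = 23.79.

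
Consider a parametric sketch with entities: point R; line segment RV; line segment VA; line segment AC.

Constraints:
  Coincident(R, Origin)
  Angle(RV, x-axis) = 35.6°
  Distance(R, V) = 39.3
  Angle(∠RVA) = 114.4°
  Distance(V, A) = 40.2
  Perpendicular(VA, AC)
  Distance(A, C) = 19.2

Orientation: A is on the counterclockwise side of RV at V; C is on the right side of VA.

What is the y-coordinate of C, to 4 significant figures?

66.04

∠RVA = 114.4°, so VA runs at 35.6° + (180° − 114.4°) = 101.2° from the x-axis; with |VA| = 40.2, A = V + 40.2·(cos 101.2°, sin 101.2°) = (24.15, 62.31). The perpendicularity gives AC at right angles to VA; with |AC| = 19.2 on the right of VA, C = A + 19.2·(0.9810, 0.1942) = (42.98, 66.04). So C.y = 66.04.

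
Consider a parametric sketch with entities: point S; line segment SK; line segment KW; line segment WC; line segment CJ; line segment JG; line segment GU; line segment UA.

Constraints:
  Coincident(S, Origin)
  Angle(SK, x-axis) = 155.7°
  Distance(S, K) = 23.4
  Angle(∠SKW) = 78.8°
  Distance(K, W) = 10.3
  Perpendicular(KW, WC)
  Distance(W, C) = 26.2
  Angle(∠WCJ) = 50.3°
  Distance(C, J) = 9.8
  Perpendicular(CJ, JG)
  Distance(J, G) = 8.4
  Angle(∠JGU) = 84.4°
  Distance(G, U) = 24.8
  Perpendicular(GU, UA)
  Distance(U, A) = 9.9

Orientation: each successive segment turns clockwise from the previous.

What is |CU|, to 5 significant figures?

16.038

CJ ⟂ JG, so JG runs at 104.80°; with |JG| = 8.4, G = (-5.6364, 8.4184). ∠JGU = 84.4° gives GU at 9.2000° from the x-axis; with |GU| = 24.8, U = (18.845, 12.383). Then |CU| = |U − C| = 16.038.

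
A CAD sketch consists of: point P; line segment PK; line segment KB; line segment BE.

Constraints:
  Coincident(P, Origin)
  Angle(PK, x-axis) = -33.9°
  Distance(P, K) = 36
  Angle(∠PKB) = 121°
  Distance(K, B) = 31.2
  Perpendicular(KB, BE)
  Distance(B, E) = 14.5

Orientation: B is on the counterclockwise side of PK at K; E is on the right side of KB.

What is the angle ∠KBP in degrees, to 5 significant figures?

31.814°

P is at the origin; PK runs at -33.9° with length 36.0, so K = 36.0·(cos -33.9°, sin -33.9°) = (29.880, -20.079). ∠PKB = 121.0°, so KB runs at -33.9° + (180° − 121.0°) = 25.100° from the x-axis; with |KB| = 31.2, B = K + 31.2·(cos 25.100°, sin 25.100°) = (58.134, -6.8438). Then cos ∠KBP = BK·BP / (|BK||BP|), giving 31.814°.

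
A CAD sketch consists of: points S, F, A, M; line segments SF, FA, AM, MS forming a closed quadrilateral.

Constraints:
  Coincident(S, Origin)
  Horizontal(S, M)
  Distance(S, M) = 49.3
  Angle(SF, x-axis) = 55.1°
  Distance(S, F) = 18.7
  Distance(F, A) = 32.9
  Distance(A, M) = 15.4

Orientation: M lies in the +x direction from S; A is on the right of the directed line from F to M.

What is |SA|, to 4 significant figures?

35.92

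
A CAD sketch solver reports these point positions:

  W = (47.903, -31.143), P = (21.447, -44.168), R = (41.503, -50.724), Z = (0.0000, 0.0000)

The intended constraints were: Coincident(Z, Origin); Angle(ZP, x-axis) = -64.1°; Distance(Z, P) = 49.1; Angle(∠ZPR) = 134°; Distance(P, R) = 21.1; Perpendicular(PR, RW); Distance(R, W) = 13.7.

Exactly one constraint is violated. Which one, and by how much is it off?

Distance(R, W) = 13.7 — off by 6.90.

Z = (0.00, 0.00) ✓; ZP at -64.10° ✓; |ZP| = 49.10 ✓; ∠ZPR = 134.0° ✓; |PR| = 21.10 ✓; ∠(PR, RW) = 90.00° ✓; |RW| = 20.60 ✗.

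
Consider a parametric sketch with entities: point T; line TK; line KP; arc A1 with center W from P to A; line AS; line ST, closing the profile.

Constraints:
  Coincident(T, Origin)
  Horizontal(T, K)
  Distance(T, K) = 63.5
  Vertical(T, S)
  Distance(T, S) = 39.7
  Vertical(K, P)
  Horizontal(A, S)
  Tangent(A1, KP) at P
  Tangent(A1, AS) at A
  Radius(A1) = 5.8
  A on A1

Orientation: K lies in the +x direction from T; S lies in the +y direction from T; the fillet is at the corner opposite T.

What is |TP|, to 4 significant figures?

71.98

T is at the origin; TK is horizontal with |TK| = 63.5 and K on the +x side, so K = (63.50, 0.000). TS is vertical with |TS| = 39.7 and S on the +y side, so S = (0.000, 39.70). The virtual corner opposite T is at (63.50, 39.70). Since A1 is tangent to KP there, WP ⟂ KP and since A1 is tangent to AS there, WA ⟂ AS, with radius 5.8, so the center W sits 5.8 in from both sides at W = (57.70, 33.90). That places the tangent points at P = (63.50, 33.90) on KP and A = (57.70, 39.70) on AS. Then |TP| = |P − T| = 71.98.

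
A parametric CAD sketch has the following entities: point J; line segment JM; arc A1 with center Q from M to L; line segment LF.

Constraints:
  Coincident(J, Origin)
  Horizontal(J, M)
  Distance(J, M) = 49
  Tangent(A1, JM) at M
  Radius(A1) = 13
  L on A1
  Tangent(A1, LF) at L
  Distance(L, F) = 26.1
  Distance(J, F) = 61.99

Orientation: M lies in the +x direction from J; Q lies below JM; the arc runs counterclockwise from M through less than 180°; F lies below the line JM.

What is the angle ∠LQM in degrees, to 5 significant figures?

109.84°

Checks: |QL| = 13.00 ✓; ∠(QL, LF) = 90.00° ✓; |LF| = 26.10 ✓; |JF| = 61.99 ✓.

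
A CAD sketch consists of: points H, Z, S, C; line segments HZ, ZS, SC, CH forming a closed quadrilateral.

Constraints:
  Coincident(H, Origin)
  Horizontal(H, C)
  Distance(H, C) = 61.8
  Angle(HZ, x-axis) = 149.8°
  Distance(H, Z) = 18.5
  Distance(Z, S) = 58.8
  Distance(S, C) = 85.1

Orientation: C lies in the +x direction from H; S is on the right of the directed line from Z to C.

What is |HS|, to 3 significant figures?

49.5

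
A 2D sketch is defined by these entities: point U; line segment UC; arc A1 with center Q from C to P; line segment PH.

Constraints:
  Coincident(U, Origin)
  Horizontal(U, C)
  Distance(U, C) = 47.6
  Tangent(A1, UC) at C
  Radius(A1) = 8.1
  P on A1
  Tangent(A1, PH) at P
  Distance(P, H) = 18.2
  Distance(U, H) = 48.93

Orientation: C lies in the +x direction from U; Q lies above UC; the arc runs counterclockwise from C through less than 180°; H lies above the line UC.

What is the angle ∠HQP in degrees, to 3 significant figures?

66.0°

U is at the origin; UC is horizontal with |UC| = 47.6 and C on the +x side, so C = (47.6, 0.00). Tangency of A1 to UC means the radius QC is perpendicular to UC, so Q = C + (0, 8.1) = (47.6, 8.10). Since QP ⟂ PH (tangency), |QH| = √(8.1² + 18.2²) = 19.9 regardless of where P sits on A1. So H lies on both circle(U, 48.93) and circle(Q, 19.9); the above-UC intersection is H = (40.9, 26.9). P is the foot of the tangent from H: P = (53.5, 13.7).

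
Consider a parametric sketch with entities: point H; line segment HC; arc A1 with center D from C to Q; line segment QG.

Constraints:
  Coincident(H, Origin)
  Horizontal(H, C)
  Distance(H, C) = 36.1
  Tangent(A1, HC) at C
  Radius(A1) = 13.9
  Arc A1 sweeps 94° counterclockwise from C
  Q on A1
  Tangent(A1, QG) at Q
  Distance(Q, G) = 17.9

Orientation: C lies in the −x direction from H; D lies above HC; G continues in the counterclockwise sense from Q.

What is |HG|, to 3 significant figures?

40.3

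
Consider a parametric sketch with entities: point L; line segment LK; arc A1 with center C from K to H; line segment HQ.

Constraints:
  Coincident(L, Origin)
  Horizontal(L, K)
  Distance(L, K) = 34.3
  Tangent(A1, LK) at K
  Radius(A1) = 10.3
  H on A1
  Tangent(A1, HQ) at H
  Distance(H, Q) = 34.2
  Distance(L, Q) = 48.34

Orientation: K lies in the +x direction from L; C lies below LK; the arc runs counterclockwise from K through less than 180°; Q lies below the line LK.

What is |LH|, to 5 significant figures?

25.816

Checks: L.y = 0.00, K.y = 0.00 ✓; |CH| = 10.30 ✓; ∠(CH, HQ) = 90.00° ✓; |HQ| = 34.20 ✓; |LQ| = 48.34 ✓.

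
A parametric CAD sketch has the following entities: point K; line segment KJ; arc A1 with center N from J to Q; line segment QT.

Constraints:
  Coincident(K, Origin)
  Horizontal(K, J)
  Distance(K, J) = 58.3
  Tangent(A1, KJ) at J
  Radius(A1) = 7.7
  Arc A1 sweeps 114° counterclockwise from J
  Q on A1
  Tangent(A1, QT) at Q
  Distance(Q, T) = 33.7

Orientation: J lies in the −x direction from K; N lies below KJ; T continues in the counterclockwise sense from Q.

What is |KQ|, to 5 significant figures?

66.226

K is at the origin; KJ is horizontal with |KJ| = 58.3 and J on the −x side, so J = (-58.300, 0.0000). The tangent condition forces NJ to be normal to KJ, so N = J + (0, -7.7) = (-58.300, -7.7000). On A1, J sits at bearing 90° from N; a 114° counterclockwise sweep puts Q at bearing 204°, so Q = N + 7.7·(cos 204°, sin 204°) = (-65.334, -10.832). Then |KQ| = |Q − K| = 66.226.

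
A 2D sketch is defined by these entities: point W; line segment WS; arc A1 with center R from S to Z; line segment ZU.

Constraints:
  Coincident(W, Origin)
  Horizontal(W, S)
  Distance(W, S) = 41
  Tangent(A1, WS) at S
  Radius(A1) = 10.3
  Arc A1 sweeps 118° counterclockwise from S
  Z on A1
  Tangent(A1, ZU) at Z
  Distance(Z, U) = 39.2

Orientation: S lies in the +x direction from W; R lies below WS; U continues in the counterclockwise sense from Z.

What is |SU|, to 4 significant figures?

50.61

W is at the origin; WS is horizontal with |WS| = 41.0 and S on the +x side, so S = (41.00, 0.000). Since A1 is tangent to WS there, RS ⟂ WS, so R = S + (0, -10.3) = (41.00, -10.30). On A1, S sits at bearing 90° from R; a 118° counterclockwise sweep puts Z at bearing 208°, so Z = R + 10.3·(cos 208°, sin 208°) = (31.91, -15.14). A1 meets ZU tangentially, so RZ is at right angles to ZU, so ZU runs along (−sin 208°, cos 208°); with |ZU| = 39.2, U = (50.31, -49.75). Then |SU| = |U − S| = 50.61.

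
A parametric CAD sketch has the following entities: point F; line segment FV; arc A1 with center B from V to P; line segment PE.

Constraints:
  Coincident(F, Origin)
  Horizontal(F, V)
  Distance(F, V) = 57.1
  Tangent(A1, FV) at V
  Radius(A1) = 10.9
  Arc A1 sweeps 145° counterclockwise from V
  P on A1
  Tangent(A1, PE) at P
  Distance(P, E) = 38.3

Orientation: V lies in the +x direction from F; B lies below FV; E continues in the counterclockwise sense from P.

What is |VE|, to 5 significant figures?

48.765

On A1, V sits at bearing 90° from B; a 145° counterclockwise sweep puts P at bearing 235°, so P = B + 10.9·(cos 235°, sin 235°) = (50.848, -19.829). Since A1 is tangent to PE there, BP ⟂ PE, so PE runs along (−sin 235°, cos 235°); with |PE| = 38.3, E = (82.222, -41.797). Then |VE| = |E − V| = 48.765.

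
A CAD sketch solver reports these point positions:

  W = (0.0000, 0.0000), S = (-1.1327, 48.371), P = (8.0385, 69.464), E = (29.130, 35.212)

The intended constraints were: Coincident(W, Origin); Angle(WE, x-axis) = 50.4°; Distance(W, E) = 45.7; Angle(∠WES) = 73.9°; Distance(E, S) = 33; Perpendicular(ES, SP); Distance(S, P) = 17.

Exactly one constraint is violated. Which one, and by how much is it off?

Distance(S, P) = 17 — off by 6.00.

W = (0.00, 0.00) ✓; WE at 50.40° ✓; |WE| = 45.70 ✓; ∠WES = 73.90° ✓; |ES| = 33.00 ✓; ∠(ES, SP) = 90.00° ✓; |SP| = 23.00 ✗.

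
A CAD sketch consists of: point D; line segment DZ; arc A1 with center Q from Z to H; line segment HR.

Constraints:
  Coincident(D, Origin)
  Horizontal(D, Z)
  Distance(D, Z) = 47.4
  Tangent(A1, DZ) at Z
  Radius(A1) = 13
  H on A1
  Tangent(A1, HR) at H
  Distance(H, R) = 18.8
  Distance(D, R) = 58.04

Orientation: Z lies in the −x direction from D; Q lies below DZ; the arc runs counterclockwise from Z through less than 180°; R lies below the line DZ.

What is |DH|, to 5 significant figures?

61.283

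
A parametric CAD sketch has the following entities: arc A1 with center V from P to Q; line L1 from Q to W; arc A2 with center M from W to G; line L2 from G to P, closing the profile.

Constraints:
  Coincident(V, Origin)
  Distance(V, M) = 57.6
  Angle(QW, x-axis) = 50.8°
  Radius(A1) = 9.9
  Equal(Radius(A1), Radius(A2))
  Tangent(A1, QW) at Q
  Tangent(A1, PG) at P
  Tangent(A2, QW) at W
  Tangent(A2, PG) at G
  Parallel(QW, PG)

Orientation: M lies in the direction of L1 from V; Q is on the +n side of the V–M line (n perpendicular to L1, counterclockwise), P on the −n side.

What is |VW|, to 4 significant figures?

58.44

The slot axis is L1's direction at 50.8°, so u = (cos 50.8°, sin 50.8°) = (0.6320, 0.7749) and n = (−sin 50.8°, cos 50.8°) = (-0.7749, 0.6320). V is at the origin and M lies 57.6 along u from V, so M = 57.6·u = (36.40, 44.64). Tangency of A1 to both parallel lines with radius 9.9 puts Q and P at V ± 9.9·n: Q = (-7.672, 6.257), P = (7.672, -6.257). Equal radii place W and G the same way about M: W = M + 9.9·n = (28.73, 50.89), G = M − 9.9·n = (44.08, 38.38). Then |VW| = |W − V| = 58.44.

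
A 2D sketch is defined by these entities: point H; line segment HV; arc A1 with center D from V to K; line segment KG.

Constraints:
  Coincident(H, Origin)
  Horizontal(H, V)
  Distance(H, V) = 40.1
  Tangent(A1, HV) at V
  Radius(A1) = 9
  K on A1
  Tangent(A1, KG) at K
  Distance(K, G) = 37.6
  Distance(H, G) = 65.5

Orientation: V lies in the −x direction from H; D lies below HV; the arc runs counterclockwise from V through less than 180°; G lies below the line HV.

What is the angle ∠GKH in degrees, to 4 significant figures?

95.67°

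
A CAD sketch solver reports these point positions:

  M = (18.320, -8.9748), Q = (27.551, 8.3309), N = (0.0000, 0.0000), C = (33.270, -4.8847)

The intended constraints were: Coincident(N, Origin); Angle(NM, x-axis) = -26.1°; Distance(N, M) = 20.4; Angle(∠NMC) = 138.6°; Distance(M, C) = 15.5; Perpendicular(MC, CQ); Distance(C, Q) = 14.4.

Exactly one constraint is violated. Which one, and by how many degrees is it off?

Perpendicular(MC, CQ) — off by 8.10°.

N = (0.00, 0.00) ✓; NM at -26.10° ✓; |NM| = 20.40 ✓; ∠NMC = 138.6° ✓; |MC| = 15.50 ✓; ∠(MC, CQ) = 98.10° ✗; |CQ| = 14.40 ✓.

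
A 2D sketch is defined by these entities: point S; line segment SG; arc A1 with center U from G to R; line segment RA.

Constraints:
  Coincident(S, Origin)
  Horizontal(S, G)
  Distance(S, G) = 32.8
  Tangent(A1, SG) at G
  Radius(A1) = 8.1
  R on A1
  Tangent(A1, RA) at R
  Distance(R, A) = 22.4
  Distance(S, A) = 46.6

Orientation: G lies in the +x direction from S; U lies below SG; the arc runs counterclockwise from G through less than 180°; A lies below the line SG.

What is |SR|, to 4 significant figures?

27.71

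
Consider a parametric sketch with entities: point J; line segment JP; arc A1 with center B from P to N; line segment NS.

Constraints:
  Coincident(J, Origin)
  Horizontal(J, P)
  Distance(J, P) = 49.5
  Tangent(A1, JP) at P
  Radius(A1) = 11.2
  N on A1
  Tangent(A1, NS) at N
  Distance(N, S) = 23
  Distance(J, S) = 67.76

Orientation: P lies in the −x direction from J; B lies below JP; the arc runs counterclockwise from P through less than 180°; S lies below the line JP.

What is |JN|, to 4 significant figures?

61.91

J is at the origin; J and P share the same y with |JP| = 49.5 and P on the −x side, so P = (-49.50, 0.000). A1 meets JP tangentially, so BP is at right angles to JP, so B = P + (0, -11.2) = (-49.50, -11.20). Since BN ⟂ NS (tangency), |BS| = √(11.2² + 23.0²) = 25.58 regardless of where N sits on A1. So S lies on both circle(J, 67.76) and circle(B, 25.58); the below-JP intersection is S = (-57.77, -35.41). N is the foot of the tangent from S: N = (-60.61, -12.58).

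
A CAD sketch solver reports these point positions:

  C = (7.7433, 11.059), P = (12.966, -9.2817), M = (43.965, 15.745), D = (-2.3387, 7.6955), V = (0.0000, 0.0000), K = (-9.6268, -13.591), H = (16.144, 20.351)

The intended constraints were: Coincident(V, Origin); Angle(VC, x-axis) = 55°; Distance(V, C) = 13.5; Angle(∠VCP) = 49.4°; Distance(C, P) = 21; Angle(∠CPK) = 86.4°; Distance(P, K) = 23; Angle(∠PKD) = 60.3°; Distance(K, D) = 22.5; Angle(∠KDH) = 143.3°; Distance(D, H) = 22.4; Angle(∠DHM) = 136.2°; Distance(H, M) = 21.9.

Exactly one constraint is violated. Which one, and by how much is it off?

Distance(H, M) = 21.9 — off by 6.30.

V = (0.00, 0.00) ✓; VC at 55.00° ✓; |VC| = 13.50 ✓; ∠VCP = 49.40° ✓; |CP| = 21.00 ✓; ∠CPK = 86.40° ✓; |PK| = 23.00 ✓; ∠PKD = 60.30° ✓; |KD| = 22.50 ✓; ∠KDH = 143.3° ✓; |DH| = 22.40 ✓; ∠DHM = 136.2° ✓; |HM| = 28.20 ✗.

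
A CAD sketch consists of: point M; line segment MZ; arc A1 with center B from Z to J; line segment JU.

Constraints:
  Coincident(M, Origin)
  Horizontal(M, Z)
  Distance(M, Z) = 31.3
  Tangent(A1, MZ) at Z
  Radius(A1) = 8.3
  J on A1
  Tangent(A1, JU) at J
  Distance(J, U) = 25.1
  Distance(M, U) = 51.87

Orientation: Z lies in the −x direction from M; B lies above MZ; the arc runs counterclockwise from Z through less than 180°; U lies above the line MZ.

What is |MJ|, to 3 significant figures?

28.0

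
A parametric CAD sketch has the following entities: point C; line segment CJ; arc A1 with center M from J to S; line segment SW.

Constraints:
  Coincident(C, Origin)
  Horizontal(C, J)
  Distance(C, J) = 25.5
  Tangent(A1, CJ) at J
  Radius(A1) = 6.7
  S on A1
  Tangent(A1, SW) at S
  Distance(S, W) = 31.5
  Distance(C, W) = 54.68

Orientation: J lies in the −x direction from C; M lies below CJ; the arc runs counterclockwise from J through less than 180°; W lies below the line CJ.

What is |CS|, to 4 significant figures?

32.04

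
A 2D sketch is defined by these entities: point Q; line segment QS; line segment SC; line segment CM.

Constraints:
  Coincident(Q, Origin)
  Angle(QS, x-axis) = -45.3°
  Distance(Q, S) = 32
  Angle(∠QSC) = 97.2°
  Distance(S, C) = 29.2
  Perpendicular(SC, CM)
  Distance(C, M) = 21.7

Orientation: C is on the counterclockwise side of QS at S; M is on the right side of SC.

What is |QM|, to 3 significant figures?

62.9

∠QSC = 97.2°, so SC runs at -45.3° + (180° − 97.2°) = 37.5° from the x-axis; with |SC| = 29.2, C = S + 29.2·(cos 37.5°, sin 37.5°) = (45.7, -4.97). The perpendicularity gives CM at right angles to SC; with |CM| = 21.7 on the right of SC, M = C + 21.7·(0.609, -0.793) = (58.9, -22.2). Then |QM| = |M − Q| = 62.9.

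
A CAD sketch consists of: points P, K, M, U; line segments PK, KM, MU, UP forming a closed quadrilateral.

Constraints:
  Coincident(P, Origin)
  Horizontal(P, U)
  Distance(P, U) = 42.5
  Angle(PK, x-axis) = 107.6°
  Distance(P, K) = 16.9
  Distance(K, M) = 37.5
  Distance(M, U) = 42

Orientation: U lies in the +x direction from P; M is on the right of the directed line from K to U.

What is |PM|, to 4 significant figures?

20.61

Checks: |KM| = 37.50 ✓; |MU| = 42.00 ✓.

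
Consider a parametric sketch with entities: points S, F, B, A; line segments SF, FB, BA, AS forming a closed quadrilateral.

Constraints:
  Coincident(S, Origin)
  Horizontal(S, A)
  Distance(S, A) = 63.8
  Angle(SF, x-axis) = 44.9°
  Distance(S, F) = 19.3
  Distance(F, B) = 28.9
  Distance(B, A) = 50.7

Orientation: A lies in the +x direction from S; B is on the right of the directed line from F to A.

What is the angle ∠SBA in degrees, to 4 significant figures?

117.9°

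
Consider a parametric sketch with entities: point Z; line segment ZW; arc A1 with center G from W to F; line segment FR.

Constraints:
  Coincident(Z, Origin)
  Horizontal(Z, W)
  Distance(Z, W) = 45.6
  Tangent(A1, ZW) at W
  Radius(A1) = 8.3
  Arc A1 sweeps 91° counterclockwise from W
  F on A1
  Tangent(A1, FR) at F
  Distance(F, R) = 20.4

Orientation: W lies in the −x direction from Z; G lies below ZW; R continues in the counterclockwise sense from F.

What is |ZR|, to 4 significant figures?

60.82

Z is at the origin; ZW is horizontal with |ZW| = 45.6 and W on the −x side, so W = (-45.60, 0.000). A1 meets ZW tangentially, so GW is at right angles to ZW, so G = W + (0, -8.3) = (-45.60, -8.300). On A1, W sits at bearing 90° from G; a 91° counterclockwise sweep puts F at bearing 181°, so F = G + 8.3·(cos 181°, sin 181°) = (-53.90, -8.445). Since A1 is tangent to FR there, GF ⟂ FR, so FR runs along (−sin 181°, cos 181°); with |FR| = 20.4, R = (-53.54, -28.84). Then |ZR| = |R − Z| = 60.82.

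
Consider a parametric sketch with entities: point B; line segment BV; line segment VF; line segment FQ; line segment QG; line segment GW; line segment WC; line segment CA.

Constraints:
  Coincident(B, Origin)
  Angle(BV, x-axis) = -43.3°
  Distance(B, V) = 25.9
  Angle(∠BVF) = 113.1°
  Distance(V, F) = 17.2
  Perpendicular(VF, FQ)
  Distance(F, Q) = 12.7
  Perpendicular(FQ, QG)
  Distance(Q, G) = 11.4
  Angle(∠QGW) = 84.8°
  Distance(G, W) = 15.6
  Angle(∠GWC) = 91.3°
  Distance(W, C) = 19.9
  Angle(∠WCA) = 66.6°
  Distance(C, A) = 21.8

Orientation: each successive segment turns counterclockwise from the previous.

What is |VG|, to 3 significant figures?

14.0

VF is perpendicular to FQ, so FQ runs at 114°; with |FQ| = 12.7, Q = (29.5, 0.761). FQ is perpendicular to QG, so QG runs at -156°; with |QG| = 11.4, G = (19.1, -3.80). Then |VG| = |G − V| = 14.0.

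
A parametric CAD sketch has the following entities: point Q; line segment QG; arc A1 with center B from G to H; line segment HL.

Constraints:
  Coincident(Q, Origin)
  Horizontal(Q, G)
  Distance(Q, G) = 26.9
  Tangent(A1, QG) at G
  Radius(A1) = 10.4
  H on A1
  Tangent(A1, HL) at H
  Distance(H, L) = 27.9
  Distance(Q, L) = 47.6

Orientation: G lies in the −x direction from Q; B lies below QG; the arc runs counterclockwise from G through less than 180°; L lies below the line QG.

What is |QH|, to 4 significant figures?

39.24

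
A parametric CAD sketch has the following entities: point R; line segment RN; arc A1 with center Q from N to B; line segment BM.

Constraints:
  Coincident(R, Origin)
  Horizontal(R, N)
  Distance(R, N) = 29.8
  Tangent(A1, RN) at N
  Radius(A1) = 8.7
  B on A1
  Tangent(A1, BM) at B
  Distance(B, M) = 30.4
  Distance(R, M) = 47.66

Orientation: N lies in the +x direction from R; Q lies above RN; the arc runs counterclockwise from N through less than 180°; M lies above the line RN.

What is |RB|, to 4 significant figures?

39.69

R is at the origin; RN is horizontal with |RN| = 29.8 and N on the +x side, so N = (29.80, 0.000). The tangent condition forces QN to be normal to RN, so Q = N + (0, 8.7) = (29.80, 8.700). Since QB ⟂ BM (tangency), |QM| = √(8.7² + 30.4²) = 31.62 regardless of where B sits on A1. So M lies on both circle(R, 47.66) and circle(Q, 31.62); the above-RN intersection is M = (25.81, 40.07). B is the foot of the tangent from M: B = (37.80, 12.13).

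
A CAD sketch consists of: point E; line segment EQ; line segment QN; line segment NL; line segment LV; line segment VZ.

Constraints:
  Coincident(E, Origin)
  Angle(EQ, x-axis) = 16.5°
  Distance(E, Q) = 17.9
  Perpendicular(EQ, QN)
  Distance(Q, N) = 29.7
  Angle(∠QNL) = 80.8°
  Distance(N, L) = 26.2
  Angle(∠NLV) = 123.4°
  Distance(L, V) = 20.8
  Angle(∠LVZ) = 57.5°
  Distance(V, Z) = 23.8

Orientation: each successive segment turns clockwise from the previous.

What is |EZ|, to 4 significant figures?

12.22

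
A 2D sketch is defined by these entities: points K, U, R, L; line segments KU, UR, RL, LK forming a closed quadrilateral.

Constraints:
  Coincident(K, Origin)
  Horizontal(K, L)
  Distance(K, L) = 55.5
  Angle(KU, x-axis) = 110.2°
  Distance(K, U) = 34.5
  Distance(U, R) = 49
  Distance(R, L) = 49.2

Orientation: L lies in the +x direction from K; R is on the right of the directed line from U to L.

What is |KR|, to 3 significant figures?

14.7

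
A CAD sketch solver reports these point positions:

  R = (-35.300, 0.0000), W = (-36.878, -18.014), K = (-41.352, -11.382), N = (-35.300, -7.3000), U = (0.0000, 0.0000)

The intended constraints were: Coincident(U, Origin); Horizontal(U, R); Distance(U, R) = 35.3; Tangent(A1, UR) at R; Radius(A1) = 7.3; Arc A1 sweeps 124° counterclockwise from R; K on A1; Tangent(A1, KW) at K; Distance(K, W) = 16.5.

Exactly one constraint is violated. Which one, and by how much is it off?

Distance(K, W) = 16.5 — off by 8.50.

U = (0.00, 0.00) ✓; U.y = 0.00, R.y = 0.00 ✓; |UR| = 35.30 ✓; ∠(NR, RU) = 90.00° ✓; |NR| = 7.300 ✓; bearing(N→K) − bearing(N→R) = 124.0° ✓; |NK| = 7.300 ✓; ∠(NK, KW) = 90.00° ✓; |KW| = 8.000 ✗.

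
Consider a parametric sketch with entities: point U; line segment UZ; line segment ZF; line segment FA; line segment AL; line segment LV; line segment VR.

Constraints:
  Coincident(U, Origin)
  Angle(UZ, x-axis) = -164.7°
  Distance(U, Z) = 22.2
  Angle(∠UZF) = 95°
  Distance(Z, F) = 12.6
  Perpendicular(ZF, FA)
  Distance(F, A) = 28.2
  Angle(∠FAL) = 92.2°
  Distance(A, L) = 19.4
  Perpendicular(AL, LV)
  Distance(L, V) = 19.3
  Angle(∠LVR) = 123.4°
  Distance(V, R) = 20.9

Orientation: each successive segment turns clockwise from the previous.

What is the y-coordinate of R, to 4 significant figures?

2.151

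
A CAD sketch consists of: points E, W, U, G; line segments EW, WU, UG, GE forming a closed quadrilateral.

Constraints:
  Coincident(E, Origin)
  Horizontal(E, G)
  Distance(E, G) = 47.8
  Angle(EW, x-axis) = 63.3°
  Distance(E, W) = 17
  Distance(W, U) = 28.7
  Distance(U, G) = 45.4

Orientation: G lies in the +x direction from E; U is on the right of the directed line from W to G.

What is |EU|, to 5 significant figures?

14.037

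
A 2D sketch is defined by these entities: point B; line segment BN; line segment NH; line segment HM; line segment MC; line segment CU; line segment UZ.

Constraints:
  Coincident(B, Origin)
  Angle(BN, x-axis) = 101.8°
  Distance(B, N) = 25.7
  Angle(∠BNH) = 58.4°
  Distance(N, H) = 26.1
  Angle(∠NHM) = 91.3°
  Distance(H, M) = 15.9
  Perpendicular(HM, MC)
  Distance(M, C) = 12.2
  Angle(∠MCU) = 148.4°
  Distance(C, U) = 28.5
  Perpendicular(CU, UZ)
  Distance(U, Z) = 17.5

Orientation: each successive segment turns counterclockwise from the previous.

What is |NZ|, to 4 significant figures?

13.40

B is at the origin; BN runs at 101.8° with length 25.7, so N = (-5.256, 25.16). ∠BNH = 58.4° gives NH at -136.6° from the x-axis; with |NH| = 26.1, H = (-24.22, 7.224). ∠NHM = 91.3° gives HM at -47.90° from the x-axis; with |HM| = 15.9, M = (-13.56, -4.574). HM ⟂ MC, so MC runs at 42.10°; with |MC| = 12.2, C = (-4.507, 3.606). ∠MCU = 148.4° gives CU at 73.70° from the x-axis; with |CU| = 28.5, U = (3.492, 30.96). CU ⟂ UZ, so UZ runs at 163.7°; with |UZ| = 17.5, Z = (-13.30, 35.87). Then |NZ| = |Z − N| = 13.40.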